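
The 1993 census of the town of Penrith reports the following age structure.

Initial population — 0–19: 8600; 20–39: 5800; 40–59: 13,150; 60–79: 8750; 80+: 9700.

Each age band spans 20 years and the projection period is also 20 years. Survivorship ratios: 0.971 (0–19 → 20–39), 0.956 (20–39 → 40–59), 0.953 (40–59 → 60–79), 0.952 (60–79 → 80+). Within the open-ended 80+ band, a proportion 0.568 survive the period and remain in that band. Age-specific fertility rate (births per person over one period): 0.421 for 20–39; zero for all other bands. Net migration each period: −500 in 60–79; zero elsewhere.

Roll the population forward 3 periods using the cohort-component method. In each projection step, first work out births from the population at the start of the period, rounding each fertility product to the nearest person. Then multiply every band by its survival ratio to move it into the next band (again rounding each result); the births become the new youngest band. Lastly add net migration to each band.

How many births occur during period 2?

(Groups numbered youngest = 1 to oldest = 5.)
— Period 1 —
Births: 5800 × 0.421 = 2442
Group 2: 8600 × 0.971 = 8351
Group 3: 5800 × 0.956 = 5545
Group 4: 13150 × 0.953 = 12532
Group 5: 8750 × 0.952 + 9700 × 0.568 = 8330 + 5510 = 13840
Net migration: Group 4 − 500 → 12032
End of period: [2442, 8351, 5545, 12032, 13840]
— Period 2 —
Births: 8351 × 0.421 = 3516
Group 2: 2442 × 0.971 = 2371
Group 3: 8351 × 0.956 = 7984
Group 4: 5545 × 0.953 = 5284
Group 5: 12032 × 0.952 + 13840 × 0.568 = 11454 + 7861 = 19315
Net migration: Group 4 − 500 → 4784
End of period: [3516, 2371, 7984, 4784, 19315]

3516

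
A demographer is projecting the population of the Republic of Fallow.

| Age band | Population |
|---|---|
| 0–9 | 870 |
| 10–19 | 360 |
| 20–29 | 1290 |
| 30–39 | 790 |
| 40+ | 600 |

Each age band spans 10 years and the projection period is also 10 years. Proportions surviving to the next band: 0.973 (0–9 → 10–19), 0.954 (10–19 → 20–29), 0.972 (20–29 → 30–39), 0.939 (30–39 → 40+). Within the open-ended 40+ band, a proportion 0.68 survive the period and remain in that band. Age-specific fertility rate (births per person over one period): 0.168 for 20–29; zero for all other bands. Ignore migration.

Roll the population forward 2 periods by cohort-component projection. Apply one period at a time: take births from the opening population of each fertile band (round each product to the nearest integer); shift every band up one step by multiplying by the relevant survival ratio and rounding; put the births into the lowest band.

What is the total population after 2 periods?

3370

(Groups numbered youngest = 1 to oldest = 5.)
Period 1.
Births: 1290 × 0.168 = 217
Group 2: 870 × 0.973 = 847
Group 3: 360 × 0.954 = 343
Group 4: 1290 × 0.972 = 1254
Group 5: 790 × 0.939 + 600 × 0.68 = 742 + 408 = 1150
→ [217, 847, 343, 1254, 1150]
Period 2.
Births: 343 × 0.168 = 58
Group 2: 217 × 0.973 = 211
Group 3: 847 × 0.954 = 808
Group 4: 343 × 0.972 = 333
Group 5: 1254 × 0.939 + 1150 × 0.68 = 1178 + 782 = 1960
→ [58, 211, 808, 333, 1960]
Total after period 2: 58 + 211 + 808 + 333 + 1960 = 3370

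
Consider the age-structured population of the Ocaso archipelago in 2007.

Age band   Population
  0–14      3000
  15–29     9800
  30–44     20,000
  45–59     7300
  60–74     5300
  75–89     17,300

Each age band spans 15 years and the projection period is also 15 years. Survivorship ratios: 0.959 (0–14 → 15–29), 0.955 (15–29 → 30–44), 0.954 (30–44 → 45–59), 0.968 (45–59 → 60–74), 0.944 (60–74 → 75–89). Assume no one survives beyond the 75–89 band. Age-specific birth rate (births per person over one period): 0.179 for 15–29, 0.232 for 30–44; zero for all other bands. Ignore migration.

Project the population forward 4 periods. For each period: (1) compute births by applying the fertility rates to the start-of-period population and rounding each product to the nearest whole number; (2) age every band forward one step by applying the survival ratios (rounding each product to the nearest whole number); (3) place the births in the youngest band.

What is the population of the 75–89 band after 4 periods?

Numbering the groups 1..6 from youngest to oldest:
— Period 1 —
Births: 9800 × 0.179 = 1754, 20000 × 0.232 = 4640 → total 6394
Group 2: 3000 × 0.959 = 2877
Group 3: 9800 × 0.955 = 9359
Group 4: 20000 × 0.954 = 19080
Group 5: 7300 × 0.968 = 7066
Group 6: 5300 × 0.944 = 5003
End of period: [6394, 2877, 9359, 19080, 7066, 5003]
— Period 2 —
Births: 2877 × 0.179 = 515, 9359 × 0.232 = 2171 → total 2686
Group 2: 6394 × 0.959 = 6132
Group 3: 2877 × 0.955 = 2748
Group 4: 9359 × 0.954 = 8928
Group 5: 19080 × 0.968 = 18469
Group 6: 7066 × 0.944 = 6670
End of period: [2686, 6132, 2748, 8928, 18469, 6670]
— Period 3 —
Births: 6132 × 0.179 = 1098, 2748 × 0.232 = 638 → total 1736
Group 2: 2686 × 0.959 = 2576
Group 3: 6132 × 0.955 = 5856
Group 4: 2748 × 0.954 = 2622
Group 5: 8928 × 0.968 = 8642
Group 6: 18469 × 0.944 = 17435
End of period: [1736, 2576, 5856, 2622, 8642, 17435]
— Period 4 —
Births: 2576 × 0.179 = 461, 5856 × 0.232 = 1359 → total 1820
Group 2: 1736 × 0.959 = 1665
Group 3: 2576 × 0.955 = 2460
Group 4: 5856 × 0.954 = 5587
Group 5: 2622 × 0.968 = 2538
Group 6: 8642 × 0.944 = 8158
End of period: [1820, 1665, 2460, 5587, 2538, 8158]

8158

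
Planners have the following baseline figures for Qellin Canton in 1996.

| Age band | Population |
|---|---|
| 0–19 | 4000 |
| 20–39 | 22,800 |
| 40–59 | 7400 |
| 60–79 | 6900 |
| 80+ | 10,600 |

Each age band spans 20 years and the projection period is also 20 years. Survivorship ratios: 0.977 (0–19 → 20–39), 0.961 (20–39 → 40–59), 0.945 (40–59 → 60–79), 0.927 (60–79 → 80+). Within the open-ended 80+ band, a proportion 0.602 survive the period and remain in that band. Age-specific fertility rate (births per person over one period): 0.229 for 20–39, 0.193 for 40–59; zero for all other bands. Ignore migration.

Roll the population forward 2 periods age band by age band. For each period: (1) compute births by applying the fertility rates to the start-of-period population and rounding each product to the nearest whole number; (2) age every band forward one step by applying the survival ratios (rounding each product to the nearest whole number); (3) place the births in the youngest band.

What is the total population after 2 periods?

50257

After projecting period 1:
Births: 22800 × 0.229 = 5221 ; 7400 × 0.193 = 1428 → total 6649
20–39: 4000 × 0.977 = 3908
40–59: 22800 × 0.961 = 21911
60–79: 7400 × 0.945 = 6993
80+: 6900 × 0.927 + 10600 × 0.602 = 6396 + 6381 = 12777
→ [6649, 3908, 21911, 6993, 12777]
After projecting period 2:
Births: 3908 × 0.229 = 895 ; 21911 × 0.193 = 4229 → total 5124
20–39: 6649 × 0.977 = 6496
40–59: 3908 × 0.961 = 3756
60–79: 21911 × 0.945 = 20706
80+: 6993 × 0.927 + 12777 × 0.602 = 6483 + 7692 = 14175
→ [5124, 6496, 3756, 20706, 14175]
Total after period 2: 5124 + 6496 + 3756 + 20706 + 14175 = 50257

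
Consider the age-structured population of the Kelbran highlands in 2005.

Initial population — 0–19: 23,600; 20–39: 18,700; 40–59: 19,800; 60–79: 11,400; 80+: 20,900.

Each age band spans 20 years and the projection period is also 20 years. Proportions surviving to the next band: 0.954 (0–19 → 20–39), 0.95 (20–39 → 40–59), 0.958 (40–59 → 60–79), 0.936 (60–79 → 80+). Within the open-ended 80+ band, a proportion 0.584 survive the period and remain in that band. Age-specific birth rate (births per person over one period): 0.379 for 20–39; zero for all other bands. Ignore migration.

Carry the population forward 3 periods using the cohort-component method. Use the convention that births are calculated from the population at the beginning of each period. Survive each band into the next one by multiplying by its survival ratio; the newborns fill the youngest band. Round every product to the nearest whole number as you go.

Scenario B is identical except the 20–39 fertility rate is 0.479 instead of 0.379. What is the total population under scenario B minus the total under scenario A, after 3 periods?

5374

Let group 1 be 0–19 through group 5 = 80+.
After projecting period 1:
Births: 18700 × 0.379 = 7087
Group 2: 23600 × 0.954 = 22514
Group 3: 18700 × 0.95 = 17765
Group 4: 19800 × 0.958 = 18968
Group 5: 11400 × 0.936 + 20900 × 0.584 = 10670 + 12206 = 22876
End of period: [7087, 22514, 17765, 18968, 22876]
After projecting period 2:
Births: 22514 × 0.379 = 8533
Group 2: 7087 × 0.954 = 6761
Group 3: 22514 × 0.95 = 21388
Group 4: 17765 × 0.958 = 17019
Group 5: 18968 × 0.936 + 22876 × 0.584 = 17754 + 13360 = 31114
End of period: [8533, 6761, 21388, 17019, 31114]
After projecting period 3:
Births: 6761 × 0.379 = 2562
Group 2: 8533 × 0.954 = 8140
Group 3: 6761 × 0.95 = 6423
Group 4: 21388 × 0.958 = 20490
Group 5: 17019 × 0.936 + 31114 × 0.584 = 15930 + 18171 = 34101
End of period: [2562, 8140, 6423, 20490, 34101]
Scenario A total after 3 periods: 71716
Scenario B projection —
After projecting period 1:
Births: 18700 × 0.479 = 8957
Group 2: 23600 × 0.954 = 22514
Group 3: 18700 × 0.95 = 17765
Group 4: 19800 × 0.958 = 18968
Group 5: 11400 × 0.936 + 20900 × 0.584 = 10670 + 12206 = 22876
End of period: [8957, 22514, 17765, 18968, 22876]
After projecting period 2:
Births: 22514 × 0.479 = 10784
Group 2: 8957 × 0.954 = 8545
Group 3: 22514 × 0.95 = 21388
Group 4: 17765 × 0.958 = 17019
Group 5: 18968 × 0.936 + 22876 × 0.584 = 17754 + 13360 = 31114
End of period: [10784, 8545, 21388, 17019, 31114]
After projecting period 3:
Births: 8545 × 0.479 = 4093
Group 2: 10784 × 0.954 = 10288
Group 3: 8545 × 0.95 = 8118
Group 4: 21388 × 0.958 = 20490
Group 5: 17019 × 0.936 + 31114 × 0.584 = 15930 + 18171 = 34101
End of period: [4093, 10288, 8118, 20490, 34101]
Scenario B total after 3 periods: 77090
Difference B − A = 77090 − 71716 = 5374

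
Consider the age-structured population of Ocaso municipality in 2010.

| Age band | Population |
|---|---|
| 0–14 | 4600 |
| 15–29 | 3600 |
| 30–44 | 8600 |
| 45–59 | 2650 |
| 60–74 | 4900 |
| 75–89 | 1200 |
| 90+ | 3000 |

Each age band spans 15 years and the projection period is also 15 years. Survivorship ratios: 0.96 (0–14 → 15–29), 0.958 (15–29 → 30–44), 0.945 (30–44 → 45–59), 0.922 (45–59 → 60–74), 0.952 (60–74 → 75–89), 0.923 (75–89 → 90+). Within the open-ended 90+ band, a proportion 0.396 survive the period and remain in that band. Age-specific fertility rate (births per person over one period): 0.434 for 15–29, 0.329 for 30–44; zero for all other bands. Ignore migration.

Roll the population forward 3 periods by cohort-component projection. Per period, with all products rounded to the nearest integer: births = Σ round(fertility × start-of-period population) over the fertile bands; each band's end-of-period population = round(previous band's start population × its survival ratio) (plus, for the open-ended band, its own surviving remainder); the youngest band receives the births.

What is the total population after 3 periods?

28537

Let band 1 be 0–14 through band 7 = 90+.
Period 1:
Births: 3600 × 0.434 = 1562, 8600 × 0.329 = 2829 ⇒ total 4391
Band 2: 4600 × 0.96 = 4416
Band 3: 3600 × 0.958 = 3449
Band 4: 8600 × 0.945 = 8127
Band 5: 2650 × 0.922 = 2443
Band 6: 4900 × 0.952 = 4665
Band 7: 1200 × 0.923 + 3000 × 0.396 = 1108 + 1188 = 2296
→ [4391, 4416, 3449, 8127, 2443, 4665, 2296]
Period 2:
Births: 4416 × 0.434 = 1917, 3449 × 0.329 = 1135 ⇒ total 3052
Band 2: 4391 × 0.96 = 4215
Band 3: 4416 × 0.958 = 4231
Band 4: 3449 × 0.945 = 3259
Band 5: 8127 × 0.922 = 7493
Band 6: 2443 × 0.952 = 2326
Band 7: 4665 × 0.923 + 2296 × 0.396 = 4306 + 909 = 5215
→ [3052, 4215, 4231, 3259, 7493, 2326, 5215]
Period 3:
Births: 4215 × 0.434 = 1829, 4231 × 0.329 = 1392 ⇒ total 3221
Band 2: 3052 × 0.96 = 2930
Band 3: 4215 × 0.958 = 4038
Band 4: 4231 × 0.945 = 3998
Band 5: 3259 × 0.922 = 3005
Band 6: 7493 × 0.952 = 7133
Band 7: 2326 × 0.923 + 5215 × 0.396 = 2147 + 2065 = 4212
→ [3221, 2930, 4038, 3998, 3005, 7133, 4212]
Total after period 3: 3221 + 2930 + 4038 + 3998 + 3005 + 7133 + 4212 = 28537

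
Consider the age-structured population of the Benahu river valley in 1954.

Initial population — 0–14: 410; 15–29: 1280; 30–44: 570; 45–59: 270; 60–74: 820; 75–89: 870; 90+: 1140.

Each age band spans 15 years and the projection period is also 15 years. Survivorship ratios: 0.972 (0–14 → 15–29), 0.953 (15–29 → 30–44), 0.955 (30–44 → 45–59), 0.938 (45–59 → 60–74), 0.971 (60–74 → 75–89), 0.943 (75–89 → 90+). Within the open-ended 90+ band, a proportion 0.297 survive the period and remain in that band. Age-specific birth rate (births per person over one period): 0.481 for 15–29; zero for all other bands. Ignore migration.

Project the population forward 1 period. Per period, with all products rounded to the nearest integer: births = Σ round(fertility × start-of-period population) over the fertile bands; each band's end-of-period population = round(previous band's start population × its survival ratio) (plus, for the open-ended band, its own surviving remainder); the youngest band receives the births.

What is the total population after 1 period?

4987

Numbering the bands 1..7 from youngest to oldest:
[period 1]
Births: 1280 * 0.481 = 616
Band 2: 410 * 0.972 = 399
Band 3: 1280 * 0.953 = 1220
Band 4: 570 * 0.955 = 544
Band 5: 270 * 0.938 = 253
Band 6: 820 * 0.971 = 796
Band 7: 870 * 0.943 + 1140 * 0.297 = 820 + 339 = 1159
End of period: [616, 399, 1220, 544, 253, 796, 1159]
Total after period 1: 616 + 399 + 1220 + 544 + 253 + 796 + 1159 = 4987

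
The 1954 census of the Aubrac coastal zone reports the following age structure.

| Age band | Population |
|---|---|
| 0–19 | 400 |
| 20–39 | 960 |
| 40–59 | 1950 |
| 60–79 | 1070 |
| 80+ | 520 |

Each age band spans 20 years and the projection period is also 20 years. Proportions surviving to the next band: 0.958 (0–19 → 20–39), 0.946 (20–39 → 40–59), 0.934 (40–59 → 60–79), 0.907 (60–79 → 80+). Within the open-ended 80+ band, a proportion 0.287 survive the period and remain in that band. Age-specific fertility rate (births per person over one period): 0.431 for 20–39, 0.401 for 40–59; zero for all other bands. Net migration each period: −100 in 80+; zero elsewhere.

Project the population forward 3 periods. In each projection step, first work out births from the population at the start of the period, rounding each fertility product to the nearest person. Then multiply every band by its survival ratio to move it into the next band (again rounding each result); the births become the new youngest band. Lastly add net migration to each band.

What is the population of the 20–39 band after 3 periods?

507

After projecting period 1:
Births: 960 * 0.431 = 414  |  1950 * 0.401 = 782 → 1196
20–39: 400 * 0.958 = 383
40–59: 960 * 0.946 = 908
60–79: 1950 * 0.934 = 1821
80+: 1070 * 0.907 + 520 * 0.287 = 970 + 149 = 1119
Net migration: 80+ − 100 → 1019
Giving 1196 / 383 / 908 / 1821 / 1019.
After projecting period 2:
Births: 383 * 0.431 = 165  |  908 * 0.401 = 364 → 529
20–39: 1196 * 0.958 = 1146
40–59: 383 * 0.946 = 362
60–79: 908 * 0.934 = 848
80+: 1821 * 0.907 + 1019 * 0.287 = 1652 + 292 = 1944
Net migration: 80+ − 100 → 1844
Giving 529 / 1146 / 362 / 848 / 1844.
After projecting period 3:
Births: 1146 * 0.431 = 494  |  362 * 0.401 = 145 → 639
20–39: 529 * 0.958 = 507
40–59: 1146 * 0.946 = 1084
60–79: 362 * 0.934 = 338
80+: 848 * 0.907 + 1844 * 0.287 = 769 + 529 = 1298
Net migration: 80+ − 100 → 1198
Giving 639 / 507 / 1084 / 338 / 1198.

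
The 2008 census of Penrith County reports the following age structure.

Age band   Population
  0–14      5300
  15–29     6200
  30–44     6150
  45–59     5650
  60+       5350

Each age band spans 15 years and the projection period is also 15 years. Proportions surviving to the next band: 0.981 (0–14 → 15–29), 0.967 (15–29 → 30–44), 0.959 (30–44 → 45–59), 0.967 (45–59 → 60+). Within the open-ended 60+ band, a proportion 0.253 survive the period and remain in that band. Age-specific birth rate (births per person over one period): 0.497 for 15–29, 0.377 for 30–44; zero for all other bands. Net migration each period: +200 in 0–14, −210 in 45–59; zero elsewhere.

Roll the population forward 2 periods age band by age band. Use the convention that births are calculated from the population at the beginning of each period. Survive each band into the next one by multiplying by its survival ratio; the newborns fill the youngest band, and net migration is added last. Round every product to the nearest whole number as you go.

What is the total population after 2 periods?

Let group 1 be 0–14 through group 5 = 60+.
After projecting period 1:
Births: 6200 × 0.497 = 3081 ; 6150 × 0.377 = 2319 — total 5400
Group 2: 5300 × 0.981 = 5199
Group 3: 6200 × 0.967 = 5995
Group 4: 6150 × 0.959 = 5898
Group 5: 5650 × 0.967 + 5350 × 0.253 = 5464 + 1354 = 6818
Net migration: Group 1 + 200 → 5600; Group 4 − 210 → 5688
Population now: 0–14=5600, 15–29=5199, 30–44=5995, 45–59=5688, 60+=6818
After projecting period 2:
Births: 5199 × 0.497 = 2584 ; 5995 × 0.377 = 2260 — total 4844
Group 2: 5600 × 0.981 = 5494
Group 3: 5199 × 0.967 = 5027
Group 4: 5995 × 0.959 = 5749
Group 5: 5688 × 0.967 + 6818 × 0.253 = 5500 + 1725 = 7225
Net migration: Group 1 + 200 → 5044; Group 4 − 210 → 5539
Population now: 0–14=5044, 15–29=5494, 30–44=5027, 45–59=5539, 60+=7225
Total after period 2: 5044 + 5494 + 5027 + 5539 + 7225 = 28329

28329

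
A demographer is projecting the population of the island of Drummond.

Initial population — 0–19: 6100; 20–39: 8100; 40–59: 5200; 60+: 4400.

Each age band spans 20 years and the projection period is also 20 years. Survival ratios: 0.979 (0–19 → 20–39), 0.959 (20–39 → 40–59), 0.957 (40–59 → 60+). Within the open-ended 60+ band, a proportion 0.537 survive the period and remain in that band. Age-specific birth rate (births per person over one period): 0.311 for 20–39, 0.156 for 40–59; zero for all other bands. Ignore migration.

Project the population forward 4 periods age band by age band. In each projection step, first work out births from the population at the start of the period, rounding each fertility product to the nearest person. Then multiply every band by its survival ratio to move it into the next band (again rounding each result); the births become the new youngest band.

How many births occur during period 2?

3069

After projecting period 1:
Births: 8100 * 0.311 = 2519  |  5200 * 0.156 = 811 → total 3330
20–39: 6100 * 0.979 = 5972
40–59: 8100 * 0.959 = 7768
60+: 5200 * 0.957 + 4400 * 0.537 = 4976 + 2363 = 7339
End of period: [3330, 5972, 7768, 7339]
After projecting period 2:
Births: 5972 * 0.311 = 1857  |  7768 * 0.156 = 1212 → total 3069
20–39: 3330 * 0.979 = 3260
40–59: 5972 * 0.959 = 5727
60+: 7768 * 0.957 + 7339 * 0.537 = 7434 + 3941 = 11375
End of period: [3069, 3260, 5727, 11375]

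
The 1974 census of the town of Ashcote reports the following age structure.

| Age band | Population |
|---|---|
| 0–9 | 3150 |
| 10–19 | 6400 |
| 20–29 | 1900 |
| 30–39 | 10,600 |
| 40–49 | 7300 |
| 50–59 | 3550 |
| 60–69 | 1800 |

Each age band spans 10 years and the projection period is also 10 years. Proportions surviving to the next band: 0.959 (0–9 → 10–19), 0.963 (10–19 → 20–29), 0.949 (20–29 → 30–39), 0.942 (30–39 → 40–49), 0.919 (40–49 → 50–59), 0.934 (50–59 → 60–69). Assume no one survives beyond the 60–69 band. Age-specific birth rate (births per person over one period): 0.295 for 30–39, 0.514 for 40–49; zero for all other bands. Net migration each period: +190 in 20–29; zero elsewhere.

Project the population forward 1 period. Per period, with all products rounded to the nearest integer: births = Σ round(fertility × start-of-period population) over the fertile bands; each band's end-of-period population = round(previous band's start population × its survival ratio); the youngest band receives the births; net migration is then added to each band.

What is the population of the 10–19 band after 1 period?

Numbering the groups 1..7 from youngest to oldest:
After projecting period 1:
Births: 10600 × 0.295 = 3127  |  7300 × 0.514 = 3752 — total 6879
Group 2: 3150 × 0.959 = 3021
Group 3: 6400 × 0.963 = 6163
Group 4: 1900 × 0.949 = 1803
Group 5: 10600 × 0.942 = 9985
Group 6: 7300 × 0.919 = 6709
Group 7: 3550 × 0.934 = 3316
Net migration: Group 3 + 190 → 6353
End of period: [6879, 3021, 6353, 1803, 9985, 6709, 3316]

3021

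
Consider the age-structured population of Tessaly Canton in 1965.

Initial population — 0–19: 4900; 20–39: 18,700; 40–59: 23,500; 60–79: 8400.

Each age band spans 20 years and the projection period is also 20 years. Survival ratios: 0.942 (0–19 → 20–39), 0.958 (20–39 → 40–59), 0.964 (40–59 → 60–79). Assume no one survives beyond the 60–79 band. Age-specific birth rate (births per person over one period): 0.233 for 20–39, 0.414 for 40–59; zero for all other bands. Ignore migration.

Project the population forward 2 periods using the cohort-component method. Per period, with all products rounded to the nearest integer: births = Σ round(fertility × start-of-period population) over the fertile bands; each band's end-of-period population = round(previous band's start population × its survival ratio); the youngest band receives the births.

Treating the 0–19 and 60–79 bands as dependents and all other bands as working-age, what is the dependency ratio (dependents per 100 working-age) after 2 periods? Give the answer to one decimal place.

Call the bands 1 to 4, youngest first.
[period 1]
Births: 18700 × 0.233 = 4357  |  23500 × 0.414 = 9729 — total 14086
Band 2: 4900 × 0.942 = 4616
Band 3: 18700 × 0.958 = 17915
Band 4: 23500 × 0.964 = 22654
Giving 14086 / 4616 / 17915 / 22654.
[period 2]
Births: 4616 × 0.233 = 1076  |  17915 × 0.414 = 7417 — total 8493
Band 2: 14086 × 0.942 = 13269
Band 3: 4616 × 0.958 = 4422
Band 4: 17915 × 0.964 = 17270
Giving 8493 / 13269 / 4422 / 17270.
Dependents (band 0–19 + band 60–79) = 8493 + 17270 = 25763; working-age = 17691; ratio = 25763/17691 × 100 = 145.6

145.6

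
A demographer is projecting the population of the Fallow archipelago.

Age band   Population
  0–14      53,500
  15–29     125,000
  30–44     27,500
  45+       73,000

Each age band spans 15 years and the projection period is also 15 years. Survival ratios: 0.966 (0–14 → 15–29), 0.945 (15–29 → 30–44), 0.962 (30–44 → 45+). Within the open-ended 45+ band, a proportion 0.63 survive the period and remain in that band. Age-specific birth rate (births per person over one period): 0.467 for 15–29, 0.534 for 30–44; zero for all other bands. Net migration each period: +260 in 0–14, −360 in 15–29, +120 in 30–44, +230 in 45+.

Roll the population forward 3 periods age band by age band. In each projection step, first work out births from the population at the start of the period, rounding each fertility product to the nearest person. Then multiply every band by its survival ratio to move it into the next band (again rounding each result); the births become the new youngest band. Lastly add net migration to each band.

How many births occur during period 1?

Let group 1 be 0–14 through group 4 = 45+.
— Period 1 —
Births: 125000 × 0.467 = 58375, 27500 × 0.534 = 14685 — total 73060
Group 2: 53500 × 0.966 = 51681
Group 3: 125000 × 0.945 = 118125
Group 4: 27500 × 0.962 + 73000 × 0.63 = 26455 + 45990 = 72445
Net migration: Group 1 + 260 → 73320; Group 2 − 360 → 51321; Group 3 + 120 → 118245; Group 4 + 230 → 72675
Giving 73320 / 51321 / 118245 / 72675.

73060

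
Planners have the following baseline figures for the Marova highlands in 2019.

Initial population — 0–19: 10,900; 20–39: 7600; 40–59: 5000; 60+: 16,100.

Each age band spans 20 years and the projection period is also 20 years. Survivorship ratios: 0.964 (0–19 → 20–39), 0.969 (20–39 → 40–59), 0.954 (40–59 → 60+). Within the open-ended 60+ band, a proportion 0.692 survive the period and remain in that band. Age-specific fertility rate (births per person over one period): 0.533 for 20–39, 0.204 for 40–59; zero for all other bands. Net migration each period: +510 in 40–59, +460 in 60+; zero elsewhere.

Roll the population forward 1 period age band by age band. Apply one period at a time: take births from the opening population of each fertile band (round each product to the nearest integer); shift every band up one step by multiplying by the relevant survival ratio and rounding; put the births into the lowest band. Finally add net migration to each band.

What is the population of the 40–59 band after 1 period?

7874

After projecting period 1:
Births: 7600 × 0.533 = 4051 ; 5000 × 0.204 = 1020 ⇒ total 5071
20–39: 10900 × 0.964 = 10508
40–59: 7600 × 0.969 = 7364
60+: 5000 × 0.954 + 16100 × 0.692 = 4770 + 11141 = 15911
Net migration: 40–59 + 510 → 7874; 60+ + 460 → 16371
→ [5071, 10508, 7874, 16371]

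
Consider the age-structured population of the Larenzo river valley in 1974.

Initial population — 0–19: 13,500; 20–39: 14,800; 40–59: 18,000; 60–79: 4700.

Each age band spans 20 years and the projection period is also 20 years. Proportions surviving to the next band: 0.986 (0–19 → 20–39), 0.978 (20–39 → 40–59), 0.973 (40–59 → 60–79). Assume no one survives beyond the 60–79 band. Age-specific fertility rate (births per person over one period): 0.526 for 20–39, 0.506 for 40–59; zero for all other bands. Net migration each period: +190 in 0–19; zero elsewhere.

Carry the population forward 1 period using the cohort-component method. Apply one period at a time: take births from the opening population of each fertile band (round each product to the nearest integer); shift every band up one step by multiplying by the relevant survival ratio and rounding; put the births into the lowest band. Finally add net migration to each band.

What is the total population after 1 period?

Numbering the bands 1..4 from youngest to oldest:
Period 1:
Births: 14800 × 0.526 = 7785, 18000 × 0.506 = 9108 → total 16893
Band 2: 13500 × 0.986 = 13311
Band 3: 14800 × 0.978 = 14474
Band 4: 18000 × 0.973 = 17514
Net migration: Band 1 + 190 → 17083
End of period: [17083, 13311, 14474, 17514]
Total after period 1: 17083 + 13311 + 14474 + 17514 = 62382

62382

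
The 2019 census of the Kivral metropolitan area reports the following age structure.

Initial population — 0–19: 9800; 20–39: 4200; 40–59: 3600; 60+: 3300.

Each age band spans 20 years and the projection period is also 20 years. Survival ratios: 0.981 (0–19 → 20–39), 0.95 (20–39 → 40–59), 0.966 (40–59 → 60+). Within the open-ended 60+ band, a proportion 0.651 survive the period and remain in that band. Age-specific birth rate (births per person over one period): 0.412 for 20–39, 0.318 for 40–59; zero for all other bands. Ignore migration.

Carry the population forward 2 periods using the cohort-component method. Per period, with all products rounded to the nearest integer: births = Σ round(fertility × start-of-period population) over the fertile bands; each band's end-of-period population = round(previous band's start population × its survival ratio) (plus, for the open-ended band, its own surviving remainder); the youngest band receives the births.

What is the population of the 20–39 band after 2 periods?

2820

After projecting period 1:
Births: 4200 × 0.412 = 1730 ; 3600 × 0.318 = 1145 — total 2875
20–39: 9800 × 0.981 = 9614
40–59: 4200 × 0.95 = 3990
60+: 3600 × 0.966 + 3300 × 0.651 = 3478 + 2148 = 5626
Giving 2875 / 9614 / 3990 / 5626.
After projecting period 2:
Births: 9614 × 0.412 = 3961 ; 3990 × 0.318 = 1269 — total 5230
20–39: 2875 × 0.981 = 2820
40–59: 9614 × 0.95 = 9133
60+: 3990 × 0.966 + 5626 × 0.651 = 3854 + 3663 = 7517
Giving 5230 / 2820 / 9133 / 7517.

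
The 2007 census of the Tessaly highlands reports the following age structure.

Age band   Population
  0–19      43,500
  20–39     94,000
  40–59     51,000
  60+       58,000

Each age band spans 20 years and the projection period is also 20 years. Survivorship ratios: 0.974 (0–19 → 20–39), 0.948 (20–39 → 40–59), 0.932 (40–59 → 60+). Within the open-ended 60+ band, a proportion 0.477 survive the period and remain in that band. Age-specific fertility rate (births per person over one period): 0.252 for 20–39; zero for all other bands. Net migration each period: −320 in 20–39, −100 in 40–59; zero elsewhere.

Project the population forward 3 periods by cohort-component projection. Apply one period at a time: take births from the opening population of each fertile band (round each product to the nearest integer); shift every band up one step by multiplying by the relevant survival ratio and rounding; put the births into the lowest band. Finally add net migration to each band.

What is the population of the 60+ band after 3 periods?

93739

Let band 1 be 0–19 through band 4 = 60+.
— Period 1 —
Births: 94000 × 0.252 = 23688
Band 2: 43500 × 0.974 = 42369
Band 3: 94000 × 0.948 = 89112
Band 4: 51000 × 0.932 + 58000 × 0.477 = 47532 + 27666 = 75198
Net migration: Band 2 − 320 → 42049; Band 3 − 100 → 89012
→ [23688, 42049, 89012, 75198]
— Period 2 —
Births: 42049 × 0.252 = 10596
Band 2: 23688 × 0.974 = 23072
Band 3: 42049 × 0.948 = 39862
Band 4: 89012 × 0.932 + 75198 × 0.477 = 82959 + 35869 = 118828
Net migration: Band 2 − 320 → 22752; Band 3 − 100 → 39762
→ [10596, 22752, 39762, 118828]
— Period 3 —
Births: 22752 × 0.252 = 5734
Band 2: 10596 × 0.974 = 10321
Band 3: 22752 × 0.948 = 21569
Band 4: 39762 × 0.932 + 118828 × 0.477 = 37058 + 56681 = 93739
Net migration: Band 2 − 320 → 10001; Band 3 − 100 → 21469
→ [5734, 10001, 21469, 93739]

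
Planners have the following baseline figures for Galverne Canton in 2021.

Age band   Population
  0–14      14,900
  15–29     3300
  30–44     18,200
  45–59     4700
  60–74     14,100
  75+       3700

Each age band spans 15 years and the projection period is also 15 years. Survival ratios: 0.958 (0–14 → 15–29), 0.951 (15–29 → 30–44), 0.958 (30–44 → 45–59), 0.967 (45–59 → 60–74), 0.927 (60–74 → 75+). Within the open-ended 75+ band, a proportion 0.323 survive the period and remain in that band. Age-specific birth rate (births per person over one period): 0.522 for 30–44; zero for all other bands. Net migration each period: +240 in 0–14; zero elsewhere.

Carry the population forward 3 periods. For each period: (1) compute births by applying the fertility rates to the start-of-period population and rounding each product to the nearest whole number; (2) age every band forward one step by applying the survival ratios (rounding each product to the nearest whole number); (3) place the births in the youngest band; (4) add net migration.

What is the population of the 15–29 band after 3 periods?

(Bands numbered youngest = 1 to oldest = 6.)
[period 1]
Births: 18200 * 0.522 = 9500
Band 2: 14900 * 0.958 = 14274
Band 3: 3300 * 0.951 = 3138
Band 4: 18200 * 0.958 = 17436
Band 5: 4700 * 0.967 = 4545
Band 6: 14100 * 0.927 + 3700 * 0.323 = 13071 + 1195 = 14266
Net migration: Band 1 + 240 → 9740
→ [9740, 14274, 3138, 17436, 4545, 14266]
[period 2]
Births: 3138 * 0.522 = 1638
Band 2: 9740 * 0.958 = 9331
Band 3: 14274 * 0.951 = 13575
Band 4: 3138 * 0.958 = 3006
Band 5: 17436 * 0.967 = 16861
Band 6: 4545 * 0.927 + 14266 * 0.323 = 4213 + 4608 = 8821
Net migration: Band 1 + 240 → 1878
→ [1878, 9331, 13575, 3006, 16861, 8821]
[period 3]
Births: 13575 * 0.522 = 7086
Band 2: 1878 * 0.958 = 1799
Band 3: 9331 * 0.951 = 8874
Band 4: 13575 * 0.958 = 13005
Band 5: 3006 * 0.967 = 2907
Band 6: 16861 * 0.927 + 8821 * 0.323 = 15630 + 2849 = 18479
Net migration: Band 1 + 240 → 7326
→ [7326, 1799, 8874, 13005, 2907, 18479]

1799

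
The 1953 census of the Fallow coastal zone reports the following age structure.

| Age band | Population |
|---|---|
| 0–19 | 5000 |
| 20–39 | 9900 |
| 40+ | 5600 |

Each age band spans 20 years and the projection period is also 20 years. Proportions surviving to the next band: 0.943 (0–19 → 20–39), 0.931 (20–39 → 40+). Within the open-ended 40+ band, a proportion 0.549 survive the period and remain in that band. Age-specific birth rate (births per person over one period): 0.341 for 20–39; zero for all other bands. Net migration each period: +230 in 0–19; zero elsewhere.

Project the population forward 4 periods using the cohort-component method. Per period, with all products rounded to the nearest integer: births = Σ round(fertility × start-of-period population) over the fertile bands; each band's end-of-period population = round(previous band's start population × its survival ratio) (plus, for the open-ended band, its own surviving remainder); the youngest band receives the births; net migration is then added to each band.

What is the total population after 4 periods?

8839

After projecting period 1:
Births: 9900 * 0.341 = 3376
20–39: 5000 * 0.943 = 4715
40+: 9900 * 0.931 + 5600 * 0.549 = 9217 + 3074 = 12291
Net migration: 0–19 + 230 → 3606
Population now: 0–19=3606, 20–39=4715, 40+=12291
After projecting period 2:
Births: 4715 * 0.341 = 1608
20–39: 3606 * 0.943 = 3400
40+: 4715 * 0.931 + 12291 * 0.549 = 4390 + 6748 = 11138
Net migration: 0–19 + 230 → 1838
Population now: 0–19=1838, 20–39=3400, 40+=11138
After projecting period 3:
Births: 3400 * 0.341 = 1159
20–39: 1838 * 0.943 = 1733
40+: 3400 * 0.931 + 11138 * 0.549 = 3165 + 6115 = 9280
Net migration: 0–19 + 230 → 1389
Population now: 0–19=1389, 20–39=1733, 40+=9280
After projecting period 4:
Births: 1733 * 0.341 = 591
20–39: 1389 * 0.943 = 1310
40+: 1733 * 0.931 + 9280 * 0.549 = 1613 + 5095 = 6708
Net migration: 0–19 + 230 → 821
Population now: 0–19=821, 20–39=1310, 40+=6708
Total after period 4: 821 + 1310 + 6708 = 8839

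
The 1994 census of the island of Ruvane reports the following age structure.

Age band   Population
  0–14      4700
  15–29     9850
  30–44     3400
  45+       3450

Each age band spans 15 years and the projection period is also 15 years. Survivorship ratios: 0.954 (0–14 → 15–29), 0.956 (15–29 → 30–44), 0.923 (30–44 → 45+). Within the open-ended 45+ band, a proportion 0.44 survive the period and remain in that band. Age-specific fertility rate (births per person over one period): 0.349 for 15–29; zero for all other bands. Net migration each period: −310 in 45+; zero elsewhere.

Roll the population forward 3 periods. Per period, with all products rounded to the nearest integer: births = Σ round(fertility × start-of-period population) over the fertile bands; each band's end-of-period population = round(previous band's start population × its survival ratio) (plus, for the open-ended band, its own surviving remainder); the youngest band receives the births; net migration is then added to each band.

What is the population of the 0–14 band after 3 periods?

1145

(Groups numbered youngest = 1 to oldest = 4.)
[period 1]
Births: 9850 × 0.349 = 3438
Group 2: 4700 × 0.954 = 4484
Group 3: 9850 × 0.956 = 9417
Group 4: 3400 × 0.923 + 3450 × 0.44 = 3138 + 1518 = 4656
Net migration: Group 4 − 310 → 4346
Giving 3438 / 4484 / 9417 / 4346.
[period 2]
Births: 4484 × 0.349 = 1565
Group 2: 3438 × 0.954 = 3280
Group 3: 4484 × 0.956 = 4287
Group 4: 9417 × 0.923 + 4346 × 0.44 = 8692 + 1912 = 10604
Net migration: Group 4 − 310 → 10294
Giving 1565 / 3280 / 4287 / 10294.
[period 3]
Births: 3280 × 0.349 = 1145
Group 2: 1565 × 0.954 = 1493
Group 3: 3280 × 0.956 = 3136
Group 4: 4287 × 0.923 + 10294 × 0.44 = 3957 + 4529 = 8486
Net migration: Group 4 − 310 → 8176
Giving 1145 / 1493 / 3136 / 8176.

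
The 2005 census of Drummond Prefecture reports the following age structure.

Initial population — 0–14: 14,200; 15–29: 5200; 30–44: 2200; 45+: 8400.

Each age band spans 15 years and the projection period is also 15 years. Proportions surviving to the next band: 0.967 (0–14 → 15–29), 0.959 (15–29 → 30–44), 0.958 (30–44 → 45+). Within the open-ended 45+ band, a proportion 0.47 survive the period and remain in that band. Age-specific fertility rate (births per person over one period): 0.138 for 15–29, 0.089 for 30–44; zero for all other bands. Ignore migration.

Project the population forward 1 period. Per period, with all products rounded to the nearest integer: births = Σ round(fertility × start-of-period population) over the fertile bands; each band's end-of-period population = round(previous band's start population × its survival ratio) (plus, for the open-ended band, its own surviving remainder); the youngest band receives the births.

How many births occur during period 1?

Let band 1 be 0–14 through band 4 = 45+.
Period 1:
Births: 5200 * 0.138 = 718  |  2200 * 0.089 = 196 — total 914
Band 2: 14200 * 0.967 = 13731
Band 3: 5200 * 0.959 = 4987
Band 4: 2200 * 0.958 + 8400 * 0.47 = 2108 + 3948 = 6056
Giving 914 / 13731 / 4987 / 6056.

914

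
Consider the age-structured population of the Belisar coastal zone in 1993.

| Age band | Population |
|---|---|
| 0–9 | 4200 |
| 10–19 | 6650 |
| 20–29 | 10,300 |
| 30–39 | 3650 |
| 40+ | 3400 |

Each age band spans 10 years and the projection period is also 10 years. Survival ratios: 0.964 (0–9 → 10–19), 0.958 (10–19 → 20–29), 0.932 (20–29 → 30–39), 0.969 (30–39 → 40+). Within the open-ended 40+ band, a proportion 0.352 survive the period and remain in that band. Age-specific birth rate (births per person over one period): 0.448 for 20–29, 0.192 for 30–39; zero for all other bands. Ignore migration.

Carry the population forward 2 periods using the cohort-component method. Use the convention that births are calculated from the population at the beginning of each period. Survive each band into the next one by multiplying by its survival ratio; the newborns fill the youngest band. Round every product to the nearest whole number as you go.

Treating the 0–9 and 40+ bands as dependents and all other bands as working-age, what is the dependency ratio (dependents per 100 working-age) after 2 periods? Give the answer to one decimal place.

Period 1.
Births: 10300 * 0.448 = 4614, 3650 * 0.192 = 701 ⇒ total 5315
10–19: 4200 * 0.964 = 4049
20–29: 6650 * 0.958 = 6371
30–39: 10300 * 0.932 = 9600
40+: 3650 * 0.969 + 3400 * 0.352 = 3537 + 1197 = 4734
Population now: 0–9=5315, 10–19=4049, 20–29=6371, 30–39=9600, 40+=4734
Period 2.
Births: 6371 * 0.448 = 2854, 9600 * 0.192 = 1843 ⇒ total 4697
10–19: 5315 * 0.964 = 5124
20–29: 4049 * 0.958 = 3879
30–39: 6371 * 0.932 = 5938
40+: 9600 * 0.969 + 4734 * 0.352 = 9302 + 1666 = 10968
Population now: 0–9=4697, 10–19=5124, 20–29=3879, 30–39=5938, 40+=10968
Dependents (band 0–9 + band 40+) = 4697 + 10968 = 15665; working-age = 14941; ratio = 15665/14941 × 100 = 104.8

104.8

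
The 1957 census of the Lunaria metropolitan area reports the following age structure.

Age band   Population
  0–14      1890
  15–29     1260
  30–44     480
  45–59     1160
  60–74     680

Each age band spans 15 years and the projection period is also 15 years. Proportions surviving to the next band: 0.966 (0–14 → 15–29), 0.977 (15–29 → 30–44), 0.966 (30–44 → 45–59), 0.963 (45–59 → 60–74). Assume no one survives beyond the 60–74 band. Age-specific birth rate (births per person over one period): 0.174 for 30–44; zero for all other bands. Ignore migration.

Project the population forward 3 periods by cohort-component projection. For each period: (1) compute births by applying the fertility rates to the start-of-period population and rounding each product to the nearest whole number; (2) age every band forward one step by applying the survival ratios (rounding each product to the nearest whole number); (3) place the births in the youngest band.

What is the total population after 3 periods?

(Groups numbered youngest = 1 to oldest = 5.)
After projecting period 1:
Births: 480 × 0.174 = 84
Group 2: 1890 × 0.966 = 1826
Group 3: 1260 × 0.977 = 1231
Group 4: 480 × 0.966 = 464
Group 5: 1160 × 0.963 = 1117
End of period: [84, 1826, 1231, 464, 1117]
After projecting period 2:
Births: 1231 × 0.174 = 214
Group 2: 84 × 0.966 = 81
Group 3: 1826 × 0.977 = 1784
Group 4: 1231 × 0.966 = 1189
Group 5: 464 × 0.963 = 447
End of period: [214, 81, 1784, 1189, 447]
After projecting period 3:
Births: 1784 × 0.174 = 310
Group 2: 214 × 0.966 = 207
Group 3: 81 × 0.977 = 79
Group 4: 1784 × 0.966 = 1723
Group 5: 1189 × 0.963 = 1145
End of period: [310, 207, 79, 1723, 1145]
Total after period 3: 310 + 207 + 79 + 1723 + 1145 = 3464

3464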